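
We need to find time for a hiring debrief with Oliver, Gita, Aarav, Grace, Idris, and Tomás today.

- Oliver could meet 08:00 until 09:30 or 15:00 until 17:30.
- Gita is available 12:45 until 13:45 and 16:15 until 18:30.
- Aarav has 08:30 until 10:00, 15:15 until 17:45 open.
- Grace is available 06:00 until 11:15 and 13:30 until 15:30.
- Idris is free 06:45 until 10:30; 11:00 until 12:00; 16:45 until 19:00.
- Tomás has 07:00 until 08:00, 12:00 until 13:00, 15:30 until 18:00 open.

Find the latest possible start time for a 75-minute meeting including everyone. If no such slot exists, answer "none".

Oliver ∩ Gita: 16:15-17:30.
Oliver ∩ Gita ∩ Aarav: 16:15-17:30.
Oliver ∩ Gita ∩ Aarav ∩ Grace: ∅.
Oliver ∩ Gita ∩ Aarav ∩ Grace ∩ Idris: ∅.
Oliver ∩ Gita ∩ Aarav ∩ Grace ∩ Idris ∩ Tomás: ∅.
There is no time when everyone is free.
No common window is at least 75 minutes long.

none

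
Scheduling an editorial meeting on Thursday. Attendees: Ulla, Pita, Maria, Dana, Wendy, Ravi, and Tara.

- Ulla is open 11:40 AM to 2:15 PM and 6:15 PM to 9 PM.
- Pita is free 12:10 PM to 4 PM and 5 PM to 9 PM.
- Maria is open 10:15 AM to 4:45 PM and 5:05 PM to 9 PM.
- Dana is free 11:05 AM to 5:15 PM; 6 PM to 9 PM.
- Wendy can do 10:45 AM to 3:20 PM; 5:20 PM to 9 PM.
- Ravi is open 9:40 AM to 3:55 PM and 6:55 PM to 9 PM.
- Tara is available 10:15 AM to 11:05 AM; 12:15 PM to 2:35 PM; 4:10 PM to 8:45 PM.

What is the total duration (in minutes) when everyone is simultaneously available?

Ulla ∩ Pita: 12:10-14:15, 18:15-21:00.
Ulla ∩ Pita ∩ Maria: 12:10-14:15, 18:15-21:00.
Ulla ∩ Pita ∩ Maria ∩ Dana: 12:10-14:15, 18:15-21:00.
Ulla ∩ Pita ∩ Maria ∩ Dana ∩ Wendy: 12:10-14:15, 18:15-21:00.
Ulla ∩ Pita ∩ Maria ∩ Dana ∩ Wendy ∩ Ravi: 12:10-14:15, 18:55-21:00.
Ulla ∩ Pita ∩ Maria ∩ Dana ∩ Wendy ∩ Ravi ∩ Tara: 12:15-14:15, 18:55-20:45.
So the common availability across everyone is 12:15-14:15, 18:55-20:45.
Summing the common windows: 120 + 110 = 230 minutes.

230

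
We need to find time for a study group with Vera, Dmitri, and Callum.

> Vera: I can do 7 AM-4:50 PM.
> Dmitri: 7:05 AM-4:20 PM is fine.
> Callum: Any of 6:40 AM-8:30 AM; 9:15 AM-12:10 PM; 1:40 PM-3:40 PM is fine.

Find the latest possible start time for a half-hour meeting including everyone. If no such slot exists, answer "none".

15:10

Vera ∩ Dmitri: 07:05-16:20.
Vera ∩ Dmitri ∩ Callum: 07:05-08:30, 09:15-12:10, 13:40-15:40.
Those are the intersection windows.
The last common window of at least 30 minutes is 13:40-15:40; a 30-minute meeting can start as late as 15:10 and still end by 15:40.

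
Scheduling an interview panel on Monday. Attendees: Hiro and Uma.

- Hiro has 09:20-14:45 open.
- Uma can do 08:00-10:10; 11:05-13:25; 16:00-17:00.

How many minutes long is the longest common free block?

140

Hiro ∩ Uma: 09:20-10:10, 11:05-13:25.
The longest is 11:05-13:25 at 140 minutes.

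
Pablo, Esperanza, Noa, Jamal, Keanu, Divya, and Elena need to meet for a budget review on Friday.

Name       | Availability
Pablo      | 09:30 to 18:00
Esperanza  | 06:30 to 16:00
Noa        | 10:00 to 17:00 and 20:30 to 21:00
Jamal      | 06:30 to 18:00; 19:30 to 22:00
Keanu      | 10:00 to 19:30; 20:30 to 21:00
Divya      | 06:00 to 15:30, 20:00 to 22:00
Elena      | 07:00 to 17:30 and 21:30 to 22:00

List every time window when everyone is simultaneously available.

Pablo ∩ Esperanza: 09:30-16:00.
Pablo ∩ Esperanza ∩ Noa: 10:00-16:00.
Pablo ∩ Esperanza ∩ Noa ∩ Jamal: 10:00-16:00.
Pablo ∩ Esperanza ∩ Noa ∩ Jamal ∩ Keanu: 10:00-16:00.
Pablo ∩ Esperanza ∩ Noa ∩ Jamal ∩ Keanu ∩ Divya: 10:00-15:30.
Pablo ∩ Esperanza ∩ Noa ∩ Jamal ∩ Keanu ∩ Divya ∩ Elena: 10:00-15:30.

10:00-15:30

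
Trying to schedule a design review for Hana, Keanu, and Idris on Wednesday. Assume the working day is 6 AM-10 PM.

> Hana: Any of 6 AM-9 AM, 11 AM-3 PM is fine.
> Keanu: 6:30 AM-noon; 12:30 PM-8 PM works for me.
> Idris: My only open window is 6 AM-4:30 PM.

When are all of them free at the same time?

Hana ∩ Keanu: 06:30-09:00, 11:00-12:00, 12:30-15:00.
Hana ∩ Keanu ∩ Idris: 06:30-09:00, 11:00-12:00, 12:30-15:00.

06:30-09:00, 11:00-12:00, 12:30-15:00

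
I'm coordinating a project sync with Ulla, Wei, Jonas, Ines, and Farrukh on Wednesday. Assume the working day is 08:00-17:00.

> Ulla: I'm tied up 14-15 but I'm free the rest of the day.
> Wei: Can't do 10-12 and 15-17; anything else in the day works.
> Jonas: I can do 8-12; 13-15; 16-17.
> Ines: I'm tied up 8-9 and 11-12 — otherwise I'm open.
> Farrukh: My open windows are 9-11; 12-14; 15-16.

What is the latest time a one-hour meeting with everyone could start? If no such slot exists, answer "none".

13:00

Ulla free: 08:00-14:00, 15:00-17:00 (invert busy blocks within the working day).
Wei free: 08:00-10:00, 12:00-15:00 (invert busy blocks within the working day).
Jonas free: 08:00-12:00, 13:00-15:00, 16:00-17:00.
Ines free: 09:00-11:00, 12:00-17:00 (invert busy blocks within the working day).
Farrukh free: 09:00-11:00, 12:00-14:00, 15:00-16:00.
Ulla ∩ Wei: 08:00-10:00, 12:00-14:00.
Ulla ∩ Wei ∩ Jonas: 08:00-10:00, 13:00-14:00.
Ulla ∩ Wei ∩ Jonas ∩ Ines: 09:00-10:00, 13:00-14:00.
Ulla ∩ Wei ∩ Jonas ∩ Ines ∩ Farrukh: 09:00-10:00, 13:00-14:00.
Those are the intersection windows.
The last common window of at least 60 minutes is 13:00-14:00; a 60-minute meeting can start as late as 13:00 and still end by 14:00.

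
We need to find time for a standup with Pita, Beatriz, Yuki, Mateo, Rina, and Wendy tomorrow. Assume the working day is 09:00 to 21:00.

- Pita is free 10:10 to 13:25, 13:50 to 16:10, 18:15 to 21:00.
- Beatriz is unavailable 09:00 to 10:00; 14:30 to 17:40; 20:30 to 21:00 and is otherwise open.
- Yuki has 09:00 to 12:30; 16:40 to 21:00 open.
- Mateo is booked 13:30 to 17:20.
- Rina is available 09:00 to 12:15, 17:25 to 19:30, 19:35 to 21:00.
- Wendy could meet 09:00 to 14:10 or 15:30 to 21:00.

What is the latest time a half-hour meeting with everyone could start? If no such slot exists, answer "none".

20:00

Pita free: 10:10-13:25, 13:50-16:10, 18:15-21:00.
Beatriz free: 10:00-14:30, 17:40-20:30 (invert busy blocks within the working day).
Yuki free: 09:00-12:30, 16:40-21:00.
Mateo free: 09:00-13:30, 17:20-21:00 (invert busy blocks within the working day).
Rina free: 09:00-12:15, 17:25-19:30, 19:35-21:00.
Wendy free: 09:00-14:10, 15:30-21:00.
Pita ∩ Beatriz: 10:10-13:25, 13:50-14:30, 18:15-20:30.
Pita ∩ Beatriz ∩ Yuki: 10:10-12:30, 18:15-20:30.
Pita ∩ Beatriz ∩ Yuki ∩ Mateo: 10:10-12:30, 18:15-20:30.
Pita ∩ Beatriz ∩ Yuki ∩ Mateo ∩ Rina: 10:10-12:15, 18:15-19:30, 19:35-20:30.
Pita ∩ Beatriz ∩ Yuki ∩ Mateo ∩ Rina ∩ Wendy: 10:10-12:15, 18:15-19:30, 19:35-20:30.
The last common window of at least 30 minutes is 19:35-20:30; a 30-minute meeting can start as late as 20:00 and still end by 20:30.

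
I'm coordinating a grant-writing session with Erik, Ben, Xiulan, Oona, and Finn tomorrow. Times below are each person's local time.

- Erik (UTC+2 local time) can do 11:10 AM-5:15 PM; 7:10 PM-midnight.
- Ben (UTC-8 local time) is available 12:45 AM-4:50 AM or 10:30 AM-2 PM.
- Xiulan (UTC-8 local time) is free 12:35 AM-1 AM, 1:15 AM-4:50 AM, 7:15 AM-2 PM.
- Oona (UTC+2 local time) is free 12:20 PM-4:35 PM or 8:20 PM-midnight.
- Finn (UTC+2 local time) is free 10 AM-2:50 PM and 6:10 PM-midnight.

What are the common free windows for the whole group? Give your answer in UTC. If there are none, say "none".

10:20-12:50, 18:30-22:00

Erik in UTC: 09:10-15:15, 17:10-22:00 (subtract 2h to convert from UTC+2).
Ben in UTC: 08:45-12:50, 18:30-22:00 (add 8h to convert from UTC-8).
Xiulan in UTC: 08:35-09:00, 09:15-12:50, 15:15-22:00 (add 8h to convert from UTC-8).
Oona in UTC: 10:20-14:35, 18:20-22:00 (subtract 2h to convert from UTC+2).
Finn in UTC: 08:00-12:50, 16:10-22:00 (subtract 2h to convert from UTC+2).
Erik ∩ Ben: 09:10-12:50, 18:30-22:00.
Erik ∩ Ben ∩ Xiulan: 09:15-12:50, 18:30-22:00.
Erik ∩ Ben ∩ Xiulan ∩ Oona: 10:20-12:50, 18:30-22:00.
Erik ∩ Ben ∩ Xiulan ∩ Oona ∩ Finn: 10:20-12:50, 18:30-22:00.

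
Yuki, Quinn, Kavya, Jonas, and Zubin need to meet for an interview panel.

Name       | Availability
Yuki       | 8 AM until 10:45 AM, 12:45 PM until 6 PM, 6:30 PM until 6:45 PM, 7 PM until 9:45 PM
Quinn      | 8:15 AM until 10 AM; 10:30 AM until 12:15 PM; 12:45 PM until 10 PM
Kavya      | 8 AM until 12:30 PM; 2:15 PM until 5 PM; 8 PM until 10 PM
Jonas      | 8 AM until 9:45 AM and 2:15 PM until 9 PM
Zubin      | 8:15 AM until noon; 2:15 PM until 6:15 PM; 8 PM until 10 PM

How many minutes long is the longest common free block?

165

Yuki ∩ Quinn: 08:15-10:00, 10:30-10:45, 12:45-18:00, 18:30-18:45, 19:00-21:45.
Yuki ∩ Quinn ∩ Kavya: 08:15-10:00, 10:30-10:45, 14:15-17:00, 20:00-21:45.
Yuki ∩ Quinn ∩ Kavya ∩ Jonas: 08:15-09:45, 14:15-17:00, 20:00-21:00.
Yuki ∩ Quinn ∩ Kavya ∩ Jonas ∩ Zubin: 08:15-09:45, 14:15-17:00, 20:00-21:00.
The longest is 14:15-17:00 at 165 minutes.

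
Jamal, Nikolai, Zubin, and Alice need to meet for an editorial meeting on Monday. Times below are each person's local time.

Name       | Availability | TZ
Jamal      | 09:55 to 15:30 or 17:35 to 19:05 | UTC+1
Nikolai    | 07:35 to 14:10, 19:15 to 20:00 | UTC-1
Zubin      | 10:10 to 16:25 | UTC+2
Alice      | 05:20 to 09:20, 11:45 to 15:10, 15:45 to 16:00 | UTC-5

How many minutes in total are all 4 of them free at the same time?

240

Jamal in UTC: 08:55-14:30, 16:35-18:05 (subtract 1h to convert from UTC+1).
Nikolai in UTC: 08:35-15:10, 20:15-21:00 (add 1h to convert from UTC-1).
Zubin in UTC: 08:10-14:25 (subtract 2h to convert from UTC+2).
Alice in UTC: 10:20-14:20, 16:45-20:10, 20:45-21:00 (add 5h to convert from UTC-5).
Jamal ∩ Nikolai: 08:55-14:30.
Jamal ∩ Nikolai ∩ Zubin: 08:55-14:25.
Jamal ∩ Nikolai ∩ Zubin ∩ Alice: 10:20-14:20.
So the common availability across everyone is 10:20-14:20.
That's a single block of 240 minutes.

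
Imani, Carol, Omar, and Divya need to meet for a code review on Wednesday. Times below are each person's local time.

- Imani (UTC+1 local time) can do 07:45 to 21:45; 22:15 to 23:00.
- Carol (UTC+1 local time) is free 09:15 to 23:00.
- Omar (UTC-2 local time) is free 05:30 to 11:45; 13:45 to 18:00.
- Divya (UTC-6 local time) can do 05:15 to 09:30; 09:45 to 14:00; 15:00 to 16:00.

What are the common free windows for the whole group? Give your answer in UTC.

11:15-13:45, 15:45-20:00

Imani in UTC: 06:45-20:45, 21:15-22:00 (subtract 1h to convert from UTC+1).
Carol in UTC: 08:15-22:00 (subtract 1h to convert from UTC+1).
Omar in UTC: 07:30-13:45, 15:45-20:00 (add 2h to convert from UTC-2).
Divya in UTC: 11:15-15:30, 15:45-20:00, 21:00-22:00 (add 6h to convert from UTC-6).
Imani ∩ Carol: 08:15-20:45, 21:15-22:00.
Imani ∩ Carol ∩ Omar: 08:15-13:45, 15:45-20:00.
Imani ∩ Carol ∩ Omar ∩ Divya: 11:15-13:45, 15:45-20:00.
So the common availability across everyone is 11:15-13:45, 15:45-20:00.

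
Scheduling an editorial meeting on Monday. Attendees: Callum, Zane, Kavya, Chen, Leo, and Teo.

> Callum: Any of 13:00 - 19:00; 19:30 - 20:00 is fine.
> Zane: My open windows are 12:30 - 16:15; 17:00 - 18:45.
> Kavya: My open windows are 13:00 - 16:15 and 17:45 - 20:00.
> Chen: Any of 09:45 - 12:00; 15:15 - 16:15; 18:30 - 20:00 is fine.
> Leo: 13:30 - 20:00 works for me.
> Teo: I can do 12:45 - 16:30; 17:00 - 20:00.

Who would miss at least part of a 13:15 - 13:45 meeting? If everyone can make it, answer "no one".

Callum: free for 13:15-13:45. Zane: free for 13:15-13:45. Kavya: free for 13:15-13:45. Chen: not fully free for 13:15-13:45. Leo: not fully free for 13:15-13:45. Teo: free for 13:15-13:45.

Chen, Leo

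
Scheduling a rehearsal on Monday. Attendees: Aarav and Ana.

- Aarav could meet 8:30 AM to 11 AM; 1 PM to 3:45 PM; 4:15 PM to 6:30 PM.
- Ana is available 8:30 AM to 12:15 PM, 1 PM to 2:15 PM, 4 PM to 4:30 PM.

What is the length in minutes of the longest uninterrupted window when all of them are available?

Aarav ∩ Ana: 08:30-11:00, 13:00-14:15, 16:15-16:30.
Those are the intersection windows.
The longest is 08:30-11:00 at 150 minutes.

150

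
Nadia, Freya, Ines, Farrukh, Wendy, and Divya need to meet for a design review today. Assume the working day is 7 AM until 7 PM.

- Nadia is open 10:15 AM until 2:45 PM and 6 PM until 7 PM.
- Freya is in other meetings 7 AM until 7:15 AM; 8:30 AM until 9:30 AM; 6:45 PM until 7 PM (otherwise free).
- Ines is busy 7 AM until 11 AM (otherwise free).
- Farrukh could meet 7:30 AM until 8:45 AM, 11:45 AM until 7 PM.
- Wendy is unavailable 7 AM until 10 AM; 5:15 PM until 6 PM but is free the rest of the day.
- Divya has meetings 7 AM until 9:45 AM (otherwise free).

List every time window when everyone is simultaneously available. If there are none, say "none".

11:45-14:45, 18:00-18:45

Nadia free: 10:15-14:45, 18:00-19:00.
Freya free: 07:15-08:30, 09:30-18:45 (invert busy blocks within the working day).
Ines free: 11:00-19:00 (invert busy blocks within the working day).
Farrukh free: 07:30-08:45, 11:45-19:00.
Wendy free: 10:00-17:15, 18:00-19:00 (invert busy blocks within the working day).
Divya free: 09:45-19:00 (invert busy blocks within the working day).
Nadia ∩ Freya: 10:15-14:45, 18:00-18:45.
Nadia ∩ Freya ∩ Ines: 11:00-14:45, 18:00-18:45.
Nadia ∩ Freya ∩ Ines ∩ Farrukh: 11:45-14:45, 18:00-18:45.
Nadia ∩ Freya ∩ Ines ∩ Farrukh ∩ Wendy: 11:45-14:45, 18:00-18:45.
Nadia ∩ Freya ∩ Ines ∩ Farrukh ∩ Wendy ∩ Divya: 11:45-14:45, 18:00-18:45.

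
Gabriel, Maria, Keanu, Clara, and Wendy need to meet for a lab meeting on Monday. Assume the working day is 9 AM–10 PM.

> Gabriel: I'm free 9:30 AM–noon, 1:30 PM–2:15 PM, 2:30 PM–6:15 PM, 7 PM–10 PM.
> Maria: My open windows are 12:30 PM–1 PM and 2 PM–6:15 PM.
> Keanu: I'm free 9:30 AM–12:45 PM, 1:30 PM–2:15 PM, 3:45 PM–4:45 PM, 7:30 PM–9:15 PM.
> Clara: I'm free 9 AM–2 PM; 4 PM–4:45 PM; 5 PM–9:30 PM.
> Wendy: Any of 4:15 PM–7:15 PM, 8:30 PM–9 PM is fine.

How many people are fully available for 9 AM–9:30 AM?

1

Clara can make the full 09:00-09:30 slot — that's 1.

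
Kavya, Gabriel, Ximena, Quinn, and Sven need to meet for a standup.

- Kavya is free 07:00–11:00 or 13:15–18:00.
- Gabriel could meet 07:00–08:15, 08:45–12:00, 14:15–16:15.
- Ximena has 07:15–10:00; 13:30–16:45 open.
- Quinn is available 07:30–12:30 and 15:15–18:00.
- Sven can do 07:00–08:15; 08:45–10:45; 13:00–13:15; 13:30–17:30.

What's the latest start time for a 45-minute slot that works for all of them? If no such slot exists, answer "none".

15:30

Kavya ∩ Gabriel: 07:00-08:15, 08:45-11:00, 14:15-16:15.
Kavya ∩ Gabriel ∩ Ximena: 07:15-08:15, 08:45-10:00, 14:15-16:15.
Kavya ∩ Gabriel ∩ Ximena ∩ Quinn: 07:30-08:15, 08:45-10:00, 15:15-16:15.
Kavya ∩ Gabriel ∩ Ximena ∩ Quinn ∩ Sven: 07:30-08:15, 08:45-10:00, 15:15-16:15.
The last common window of at least 45 minutes is 15:15-16:15; a 45-minute meeting can start as late as 15:30 and still end by 16:15.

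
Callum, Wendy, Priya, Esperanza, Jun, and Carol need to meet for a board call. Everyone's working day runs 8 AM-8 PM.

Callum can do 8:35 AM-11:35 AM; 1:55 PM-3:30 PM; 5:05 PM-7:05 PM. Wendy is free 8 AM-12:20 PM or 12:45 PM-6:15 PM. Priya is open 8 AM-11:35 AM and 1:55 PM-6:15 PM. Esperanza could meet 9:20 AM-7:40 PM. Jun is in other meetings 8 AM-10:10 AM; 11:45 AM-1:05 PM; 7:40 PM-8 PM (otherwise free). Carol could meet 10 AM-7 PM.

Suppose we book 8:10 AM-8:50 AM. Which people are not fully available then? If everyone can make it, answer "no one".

Callum, Carol, Esperanza, Jun

Callum free: 08:35-11:35, 13:55-15:30, 17:05-19:05.
Wendy free: 08:00-12:20, 12:45-18:15.
Priya free: 08:00-11:35, 13:55-18:15.
Esperanza free: 09:20-19:40.
Jun free: 10:10-11:45, 13:05-19:40 (invert busy blocks within the working day).
Carol free: 10:00-19:00.
Callum: not fully free for 08:10-08:50. Wendy: free for 08:10-08:50. Priya: free for 08:10-08:50. Esperanza: not fully free for 08:10-08:50. Jun: not fully free for 08:10-08:50. Carol: not fully free for 08:10-08:50.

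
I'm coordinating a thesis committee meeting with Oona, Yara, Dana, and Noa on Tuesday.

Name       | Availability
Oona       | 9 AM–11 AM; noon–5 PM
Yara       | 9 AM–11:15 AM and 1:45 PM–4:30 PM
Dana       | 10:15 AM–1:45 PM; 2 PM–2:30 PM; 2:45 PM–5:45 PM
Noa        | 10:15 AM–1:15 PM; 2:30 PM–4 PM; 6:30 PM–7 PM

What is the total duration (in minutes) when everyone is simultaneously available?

Oona ∩ Yara: 09:00-11:00, 13:45-16:30.
Oona ∩ Yara ∩ Dana: 10:15-11:00, 14:00-14:30, 14:45-16:30.
Oona ∩ Yara ∩ Dana ∩ Noa: 10:15-11:00, 14:45-16:00.
Summing the common windows: 45 + 75 = 120 minutes.

120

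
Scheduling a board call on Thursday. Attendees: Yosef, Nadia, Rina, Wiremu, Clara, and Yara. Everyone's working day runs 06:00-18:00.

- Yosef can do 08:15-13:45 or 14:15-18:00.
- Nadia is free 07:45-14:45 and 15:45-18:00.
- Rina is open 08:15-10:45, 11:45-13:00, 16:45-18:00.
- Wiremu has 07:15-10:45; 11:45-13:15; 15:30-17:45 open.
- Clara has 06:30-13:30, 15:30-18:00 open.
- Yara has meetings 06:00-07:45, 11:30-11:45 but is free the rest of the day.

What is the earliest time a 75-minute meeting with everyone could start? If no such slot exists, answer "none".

Yosef free: 08:15-13:45, 14:15-18:00.
Nadia free: 07:45-14:45, 15:45-18:00.
Rina free: 08:15-10:45, 11:45-13:00, 16:45-18:00.
Wiremu free: 07:15-10:45, 11:45-13:15, 15:30-17:45.
Clara free: 06:30-13:30, 15:30-18:00.
Yara free: 07:45-11:30, 11:45-18:00 (invert busy blocks within the working day).
Yosef ∩ Nadia: 08:15-13:45, 14:15-14:45, 15:45-18:00.
Yosef ∩ Nadia ∩ Rina: 08:15-10:45, 11:45-13:00, 16:45-18:00.
Yosef ∩ Nadia ∩ Rina ∩ Wiremu: 08:15-10:45, 11:45-13:00, 16:45-17:45.
Yosef ∩ Nadia ∩ Rina ∩ Wiremu ∩ Clara: 08:15-10:45, 11:45-13:00, 16:45-17:45.
Yosef ∩ Nadia ∩ Rina ∩ Wiremu ∩ Clara ∩ Yara: 08:15-10:45, 11:45-13:00, 16:45-17:45.
The first common window of at least 75 minutes is 08:15-10:45, so the earliest start is 08:15.

08:15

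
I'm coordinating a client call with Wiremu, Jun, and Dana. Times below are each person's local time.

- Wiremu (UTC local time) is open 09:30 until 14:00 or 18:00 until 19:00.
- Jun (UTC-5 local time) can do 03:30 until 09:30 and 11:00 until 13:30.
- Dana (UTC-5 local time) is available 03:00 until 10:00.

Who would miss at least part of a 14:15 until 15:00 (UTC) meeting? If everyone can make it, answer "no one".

Wiremu in UTC: 09:30-14:00, 18:00-19:00.
Jun in UTC: 08:30-14:30, 16:00-18:30 (add 5h to convert from UTC-5).
Dana in UTC: 08:00-15:00 (add 5h to convert from UTC-5).
Wiremu: not fully free for 14:15-15:00. Jun: not fully free for 14:15-15:00. Dana: free for 14:15-15:00.

Jun, Wiremu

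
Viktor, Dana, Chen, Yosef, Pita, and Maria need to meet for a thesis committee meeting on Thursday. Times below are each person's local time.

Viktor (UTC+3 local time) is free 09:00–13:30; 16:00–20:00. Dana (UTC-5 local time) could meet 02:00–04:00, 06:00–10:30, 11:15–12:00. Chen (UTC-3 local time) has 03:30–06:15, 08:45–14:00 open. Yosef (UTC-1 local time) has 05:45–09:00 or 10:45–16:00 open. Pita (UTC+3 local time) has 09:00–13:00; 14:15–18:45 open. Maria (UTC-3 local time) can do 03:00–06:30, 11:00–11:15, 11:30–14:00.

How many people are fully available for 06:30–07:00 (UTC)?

Viktor in UTC: 06:00-10:30, 13:00-17:00 (subtract 3h to convert from UTC+3).
Dana in UTC: 07:00-09:00, 11:00-15:30, 16:15-17:00 (add 5h to convert from UTC-5).
Chen in UTC: 06:30-09:15, 11:45-17:00 (add 3h to convert from UTC-3).
Yosef in UTC: 06:45-10:00, 11:45-17:00 (add 1h to convert from UTC-1).
Pita in UTC: 06:00-10:00, 11:15-15:45 (subtract 3h to convert from UTC+3).
Maria in UTC: 06:00-09:30, 14:00-14:15, 14:30-17:00 (add 3h to convert from UTC-3).
Viktor, Chen, Pita, and Maria can make the full 06:30-07:00 slot — that's 4.

4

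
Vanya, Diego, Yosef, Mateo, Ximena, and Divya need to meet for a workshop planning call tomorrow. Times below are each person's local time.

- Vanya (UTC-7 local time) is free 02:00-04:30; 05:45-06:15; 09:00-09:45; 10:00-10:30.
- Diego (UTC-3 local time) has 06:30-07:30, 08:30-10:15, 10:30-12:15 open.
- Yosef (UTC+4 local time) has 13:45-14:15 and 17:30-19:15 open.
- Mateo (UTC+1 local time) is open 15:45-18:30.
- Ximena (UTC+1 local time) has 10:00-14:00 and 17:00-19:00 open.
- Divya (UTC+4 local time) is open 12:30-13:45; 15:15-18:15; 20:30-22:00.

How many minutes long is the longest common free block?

0

Vanya in UTC: 09:00-11:30, 12:45-13:15, 16:00-16:45, 17:00-17:30 (add 7h to convert from UTC-7).
Diego in UTC: 09:30-10:30, 11:30-13:15, 13:30-15:15 (add 3h to convert from UTC-3).
Yosef in UTC: 09:45-10:15, 13:30-15:15 (subtract 4h to convert from UTC+4).
Mateo in UTC: 14:45-17:30 (subtract 1h to convert from UTC+1).
Ximena in UTC: 09:00-13:00, 16:00-18:00 (subtract 1h to convert from UTC+1).
Divya in UTC: 08:30-09:45, 11:15-14:15, 16:30-18:00 (subtract 4h to convert from UTC+4).
Vanya ∩ Diego: 09:30-10:30, 12:45-13:15.
Vanya ∩ Diego ∩ Yosef: 09:45-10:15.
Vanya ∩ Diego ∩ Yosef ∩ Mateo: ∅.
Vanya ∩ Diego ∩ Yosef ∩ Mateo ∩ Ximena: ∅.
Vanya ∩ Diego ∩ Yosef ∩ Mateo ∩ Ximena ∩ Divya: ∅.
There is no time when everyone is free.
No common window exists, so the longest block is 0 minutes.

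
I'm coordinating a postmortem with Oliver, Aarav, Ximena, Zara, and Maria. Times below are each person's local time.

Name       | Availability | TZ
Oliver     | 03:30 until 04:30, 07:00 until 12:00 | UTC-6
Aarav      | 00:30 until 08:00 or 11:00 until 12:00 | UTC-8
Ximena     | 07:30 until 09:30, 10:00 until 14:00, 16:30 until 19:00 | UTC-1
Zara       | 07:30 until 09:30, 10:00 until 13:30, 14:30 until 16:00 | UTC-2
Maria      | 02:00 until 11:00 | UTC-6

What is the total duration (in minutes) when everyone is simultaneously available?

Oliver in UTC: 09:30-10:30, 13:00-18:00 (add 6h to convert from UTC-6).
Aarav in UTC: 08:30-16:00, 19:00-20:00 (add 8h to convert from UTC-8).
Ximena in UTC: 08:30-10:30, 11:00-15:00, 17:30-20:00 (add 1h to convert from UTC-1).
Zara in UTC: 09:30-11:30, 12:00-15:30, 16:30-18:00 (add 2h to convert from UTC-2).
Maria in UTC: 08:00-17:00 (add 6h to convert from UTC-6).
Oliver ∩ Aarav: 09:30-10:30, 13:00-16:00.
Oliver ∩ Aarav ∩ Ximena: 09:30-10:30, 13:00-15:00.
Oliver ∩ Aarav ∩ Ximena ∩ Zara: 09:30-10:30, 13:00-15:00.
Oliver ∩ Aarav ∩ Ximena ∩ Zara ∩ Maria: 09:30-10:30, 13:00-15:00.
Summing the common windows: 60 + 120 = 180 minutes.

180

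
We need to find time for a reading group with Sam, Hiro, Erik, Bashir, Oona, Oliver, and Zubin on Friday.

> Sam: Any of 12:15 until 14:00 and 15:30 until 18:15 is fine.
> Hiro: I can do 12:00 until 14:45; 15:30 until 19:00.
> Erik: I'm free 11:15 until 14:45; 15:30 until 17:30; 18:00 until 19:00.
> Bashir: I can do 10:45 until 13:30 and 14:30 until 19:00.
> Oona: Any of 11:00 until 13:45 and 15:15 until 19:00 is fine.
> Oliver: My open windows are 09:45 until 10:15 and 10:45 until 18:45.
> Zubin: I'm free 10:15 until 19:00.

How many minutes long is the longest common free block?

Sam ∩ Hiro: 12:15-14:00, 15:30-18:15.
Sam ∩ Hiro ∩ Erik: 12:15-14:00, 15:30-17:30, 18:00-18:15.
Sam ∩ Hiro ∩ Erik ∩ Bashir: 12:15-13:30, 15:30-17:30, 18:00-18:15.
Sam ∩ Hiro ∩ Erik ∩ Bashir ∩ Oona: 12:15-13:30, 15:30-17:30, 18:00-18:15.
Sam ∩ Hiro ∩ Erik ∩ Bashir ∩ Oona ∩ Oliver: 12:15-13:30, 15:30-17:30, 18:00-18:15.
Sam ∩ Hiro ∩ Erik ∩ Bashir ∩ Oona ∩ Oliver ∩ Zubin: 12:15-13:30, 15:30-17:30, 18:00-18:15.
The longest is 15:30-17:30 at 120 minutes.

120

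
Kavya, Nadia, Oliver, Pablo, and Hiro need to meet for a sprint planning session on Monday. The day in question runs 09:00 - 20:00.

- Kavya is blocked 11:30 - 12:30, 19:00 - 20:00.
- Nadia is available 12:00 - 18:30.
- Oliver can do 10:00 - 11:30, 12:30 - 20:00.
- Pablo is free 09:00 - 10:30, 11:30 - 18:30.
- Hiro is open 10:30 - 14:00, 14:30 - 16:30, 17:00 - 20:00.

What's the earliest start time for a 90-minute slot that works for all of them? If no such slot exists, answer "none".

12:30

Kavya free: 09:00-11:30, 12:30-19:00 (invert busy blocks within the working day).
Nadia free: 12:00-18:30.
Oliver free: 10:00-11:30, 12:30-20:00.
Pablo free: 09:00-10:30, 11:30-18:30.
Hiro free: 10:30-14:00, 14:30-16:30, 17:00-20:00.
Kavya ∩ Nadia: 12:30-18:30.
Kavya ∩ Nadia ∩ Oliver: 12:30-18:30.
Kavya ∩ Nadia ∩ Oliver ∩ Pablo: 12:30-18:30.
Kavya ∩ Nadia ∩ Oliver ∩ Pablo ∩ Hiro: 12:30-14:00, 14:30-16:30, 17:00-18:30.
The first common window of at least 90 minutes is 12:30-14:00, so the earliest start is 12:30.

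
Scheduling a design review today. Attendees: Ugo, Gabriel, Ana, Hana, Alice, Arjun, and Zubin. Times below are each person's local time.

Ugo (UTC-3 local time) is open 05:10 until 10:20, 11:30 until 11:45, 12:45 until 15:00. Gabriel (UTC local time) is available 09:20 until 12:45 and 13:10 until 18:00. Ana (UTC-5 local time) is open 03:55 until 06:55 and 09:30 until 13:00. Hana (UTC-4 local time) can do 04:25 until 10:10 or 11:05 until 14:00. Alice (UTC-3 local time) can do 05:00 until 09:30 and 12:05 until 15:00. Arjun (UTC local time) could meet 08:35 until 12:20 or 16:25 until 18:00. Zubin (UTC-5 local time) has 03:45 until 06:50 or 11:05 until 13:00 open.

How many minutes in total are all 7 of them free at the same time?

245

Ugo in UTC: 08:10-13:20, 14:30-14:45, 15:45-18:00 (add 3h to convert from UTC-3).
Gabriel in UTC: 09:20-12:45, 13:10-18:00.
Ana in UTC: 08:55-11:55, 14:30-18:00 (add 5h to convert from UTC-5).
Hana in UTC: 08:25-14:10, 15:05-18:00 (add 4h to convert from UTC-4).
Alice in UTC: 08:00-12:30, 15:05-18:00 (add 3h to convert from UTC-3).
Arjun in UTC: 08:35-12:20, 16:25-18:00.
Zubin in UTC: 08:45-11:50, 16:05-18:00 (add 5h to convert from UTC-5).
Ugo ∩ Gabriel: 09:20-12:45, 13:10-13:20, 14:30-14:45, 15:45-18:00.
Ugo ∩ Gabriel ∩ Ana: 09:20-11:55, 14:30-14:45, 15:45-18:00.
Ugo ∩ Gabriel ∩ Ana ∩ Hana: 09:20-11:55, 15:45-18:00.
Ugo ∩ Gabriel ∩ Ana ∩ Hana ∩ Alice: 09:20-11:55, 15:45-18:00.
Ugo ∩ Gabriel ∩ Ana ∩ Hana ∩ Alice ∩ Arjun: 09:20-11:55, 16:25-18:00.
Ugo ∩ Gabriel ∩ Ana ∩ Hana ∩ Alice ∩ Arjun ∩ Zubin: 09:20-11:50, 16:25-18:00.
Summing the common windows: 150 + 95 = 245 minutes.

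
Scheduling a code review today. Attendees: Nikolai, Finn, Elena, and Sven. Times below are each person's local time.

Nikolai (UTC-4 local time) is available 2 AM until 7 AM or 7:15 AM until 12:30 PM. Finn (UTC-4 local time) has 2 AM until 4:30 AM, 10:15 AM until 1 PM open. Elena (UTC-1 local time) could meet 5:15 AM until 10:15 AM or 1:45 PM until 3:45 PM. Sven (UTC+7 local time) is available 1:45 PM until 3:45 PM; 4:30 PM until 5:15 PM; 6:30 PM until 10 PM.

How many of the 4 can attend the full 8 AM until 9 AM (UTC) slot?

2

Nikolai in UTC: 06:00-11:00, 11:15-16:30 (add 4h to convert from UTC-4).
Finn in UTC: 06:00-08:30, 14:15-17:00 (add 4h to convert from UTC-4).
Elena in UTC: 06:15-11:15, 14:45-16:45 (add 1h to convert from UTC-1).
Sven in UTC: 06:45-08:45, 09:30-10:15, 11:30-15:00 (subtract 7h to convert from UTC+7).
Nikolai and Elena can make the full 08:00-09:00 slot — that's 2.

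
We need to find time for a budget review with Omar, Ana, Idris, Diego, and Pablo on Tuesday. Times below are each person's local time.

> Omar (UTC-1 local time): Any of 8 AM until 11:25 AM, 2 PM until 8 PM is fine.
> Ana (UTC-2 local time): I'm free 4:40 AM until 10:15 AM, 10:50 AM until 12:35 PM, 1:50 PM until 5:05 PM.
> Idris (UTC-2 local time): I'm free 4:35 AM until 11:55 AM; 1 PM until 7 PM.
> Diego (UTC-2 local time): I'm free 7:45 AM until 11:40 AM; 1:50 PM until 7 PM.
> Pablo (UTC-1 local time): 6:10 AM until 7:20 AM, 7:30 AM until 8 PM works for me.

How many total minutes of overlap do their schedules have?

Omar in UTC: 09:00-12:25, 15:00-21:00 (add 1h to convert from UTC-1).
Ana in UTC: 06:40-12:15, 12:50-14:35, 15:50-19:05 (add 2h to convert from UTC-2).
Idris in UTC: 06:35-13:55, 15:00-21:00 (add 2h to convert from UTC-2).
Diego in UTC: 09:45-13:40, 15:50-21:00 (add 2h to convert from UTC-2).
Pablo in UTC: 07:10-08:20, 08:30-21:00 (add 1h to convert from UTC-1).
Omar ∩ Ana: 09:00-12:15, 15:50-19:05.
Omar ∩ Ana ∩ Idris: 09:00-12:15, 15:50-19:05.
Omar ∩ Ana ∩ Idris ∩ Diego: 09:45-12:15, 15:50-19:05.
Omar ∩ Ana ∩ Idris ∩ Diego ∩ Pablo: 09:45-12:15, 15:50-19:05.
Summing the common windows: 150 + 195 = 345 minutes.

345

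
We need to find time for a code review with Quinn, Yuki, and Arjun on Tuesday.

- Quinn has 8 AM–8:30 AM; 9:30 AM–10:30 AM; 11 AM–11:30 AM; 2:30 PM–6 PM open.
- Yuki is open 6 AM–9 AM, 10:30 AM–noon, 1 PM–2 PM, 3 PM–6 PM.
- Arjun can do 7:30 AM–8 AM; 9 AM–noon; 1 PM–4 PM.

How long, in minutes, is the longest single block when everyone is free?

60

Quinn ∩ Yuki: 08:00-08:30, 11:00-11:30, 15:00-18:00.
Quinn ∩ Yuki ∩ Arjun: 11:00-11:30, 15:00-16:00.
So the common availability across everyone is 11:00-11:30, 15:00-16:00.
The longest is 15:00-16:00 at 60 minutes.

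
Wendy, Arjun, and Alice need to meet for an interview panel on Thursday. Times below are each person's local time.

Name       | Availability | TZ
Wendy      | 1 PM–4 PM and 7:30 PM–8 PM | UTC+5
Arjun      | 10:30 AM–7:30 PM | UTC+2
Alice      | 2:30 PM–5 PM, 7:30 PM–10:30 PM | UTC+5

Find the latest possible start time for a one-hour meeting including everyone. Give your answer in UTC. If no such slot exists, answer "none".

Wendy in UTC: 08:00-11:00, 14:30-15:00 (subtract 5h to convert from UTC+5).
Arjun in UTC: 08:30-17:30 (subtract 2h to convert from UTC+2).
Alice in UTC: 09:30-12:00, 14:30-17:30 (subtract 5h to convert from UTC+5).
Wendy ∩ Arjun: 08:30-11:00, 14:30-15:00.
Wendy ∩ Arjun ∩ Alice: 09:30-11:00, 14:30-15:00.
The last common window of at least 60 minutes is 09:30-11:00; a 60-minute meeting can start as late as 10:00 and still end by 11:00.

10:00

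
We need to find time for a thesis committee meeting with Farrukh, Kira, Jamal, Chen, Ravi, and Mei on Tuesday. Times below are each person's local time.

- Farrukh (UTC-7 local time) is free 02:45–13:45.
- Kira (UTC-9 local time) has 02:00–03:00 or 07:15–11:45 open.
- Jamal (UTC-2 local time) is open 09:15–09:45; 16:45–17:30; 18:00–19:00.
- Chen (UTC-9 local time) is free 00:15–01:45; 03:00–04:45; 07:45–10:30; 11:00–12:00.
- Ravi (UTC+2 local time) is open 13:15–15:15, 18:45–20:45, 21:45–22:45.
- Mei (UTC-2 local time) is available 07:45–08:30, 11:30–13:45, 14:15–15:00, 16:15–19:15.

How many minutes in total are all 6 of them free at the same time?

Farrukh in UTC: 09:45-20:45 (add 7h to convert from UTC-7).
Kira in UTC: 11:00-12:00, 16:15-20:45 (add 9h to convert from UTC-9).
Jamal in UTC: 11:15-11:45, 18:45-19:30, 20:00-21:00 (add 2h to convert from UTC-2).
Chen in UTC: 09:15-10:45, 12:00-13:45, 16:45-19:30, 20:00-21:00 (add 9h to convert from UTC-9).
Ravi in UTC: 11:15-13:15, 16:45-18:45, 19:45-20:45 (subtract 2h to convert from UTC+2).
Mei in UTC: 09:45-10:30, 13:30-15:45, 16:15-17:00, 18:15-21:15 (add 2h to convert from UTC-2).
Farrukh ∩ Kira: 11:00-12:00, 16:15-20:45.
Farrukh ∩ Kira ∩ Jamal: 11:15-11:45, 18:45-19:30, 20:00-20:45.
Farrukh ∩ Kira ∩ Jamal ∩ Chen: 18:45-19:30, 20:00-20:45.
Farrukh ∩ Kira ∩ Jamal ∩ Chen ∩ Ravi: 20:00-20:45.
Farrukh ∩ Kira ∩ Jamal ∩ Chen ∩ Ravi ∩ Mei: 20:00-20:45.
Those are the intersection windows.
That's a single block of 45 minutes.

45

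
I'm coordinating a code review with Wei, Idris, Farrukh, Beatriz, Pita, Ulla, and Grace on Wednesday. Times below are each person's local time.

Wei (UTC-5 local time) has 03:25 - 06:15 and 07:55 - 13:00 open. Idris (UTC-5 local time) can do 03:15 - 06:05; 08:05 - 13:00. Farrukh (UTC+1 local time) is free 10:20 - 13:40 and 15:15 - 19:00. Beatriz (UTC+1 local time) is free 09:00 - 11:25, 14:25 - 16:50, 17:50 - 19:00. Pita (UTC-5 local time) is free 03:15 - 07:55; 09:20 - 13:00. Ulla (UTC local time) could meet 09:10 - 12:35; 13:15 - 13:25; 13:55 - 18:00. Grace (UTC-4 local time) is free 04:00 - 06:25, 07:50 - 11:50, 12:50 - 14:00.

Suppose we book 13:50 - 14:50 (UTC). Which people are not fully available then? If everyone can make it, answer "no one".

Farrukh, Pita, Ulla

Wei in UTC: 08:25-11:15, 12:55-18:00 (add 5h to convert from UTC-5).
Idris in UTC: 08:15-11:05, 13:05-18:00 (add 5h to convert from UTC-5).
Farrukh in UTC: 09:20-12:40, 14:15-18:00 (subtract 1h to convert from UTC+1).
Beatriz in UTC: 08:00-10:25, 13:25-15:50, 16:50-18:00 (subtract 1h to convert from UTC+1).
Pita in UTC: 08:15-12:55, 14:20-18:00 (add 5h to convert from UTC-5).
Ulla in UTC: 09:10-12:35, 13:15-13:25, 13:55-18:00.
Grace in UTC: 08:00-10:25, 11:50-15:50, 16:50-18:00 (add 4h to convert from UTC-4).
Wei: free for 13:50-14:50. Idris: free for 13:50-14:50. Farrukh: not fully free for 13:50-14:50. Beatriz: free for 13:50-14:50. Pita: not fully free for 13:50-14:50. Ulla: not fully free for 13:50-14:50. Grace: free for 13:50-14:50.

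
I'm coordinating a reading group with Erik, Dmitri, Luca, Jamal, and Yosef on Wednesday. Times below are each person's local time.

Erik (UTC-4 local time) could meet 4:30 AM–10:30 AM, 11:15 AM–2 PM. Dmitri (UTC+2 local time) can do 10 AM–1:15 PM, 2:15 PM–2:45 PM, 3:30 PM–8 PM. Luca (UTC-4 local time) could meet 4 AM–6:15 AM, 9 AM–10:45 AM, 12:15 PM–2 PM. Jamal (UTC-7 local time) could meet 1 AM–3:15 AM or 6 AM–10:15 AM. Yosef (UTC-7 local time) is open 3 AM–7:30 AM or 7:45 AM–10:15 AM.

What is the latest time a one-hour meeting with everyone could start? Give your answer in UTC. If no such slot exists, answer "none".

16:15

Erik in UTC: 08:30-14:30, 15:15-18:00 (add 4h to convert from UTC-4).
Dmitri in UTC: 08:00-11:15, 12:15-12:45, 13:30-18:00 (subtract 2h to convert from UTC+2).
Luca in UTC: 08:00-10:15, 13:00-14:45, 16:15-18:00 (add 4h to convert from UTC-4).
Jamal in UTC: 08:00-10:15, 13:00-17:15 (add 7h to convert from UTC-7).
Yosef in UTC: 10:00-14:30, 14:45-17:15 (add 7h to convert from UTC-7).
Erik ∩ Dmitri: 08:30-11:15, 12:15-12:45, 13:30-14:30, 15:15-18:00.
Erik ∩ Dmitri ∩ Luca: 08:30-10:15, 13:30-14:30, 16:15-18:00.
Erik ∩ Dmitri ∩ Luca ∩ Jamal: 08:30-10:15, 13:30-14:30, 16:15-17:15.
Erik ∩ Dmitri ∩ Luca ∩ Jamal ∩ Yosef: 10:00-10:15, 13:30-14:30, 16:15-17:15.
The last common window of at least 60 minutes is 16:15-17:15; a 60-minute meeting can start as late as 16:15 and still end by 17:15.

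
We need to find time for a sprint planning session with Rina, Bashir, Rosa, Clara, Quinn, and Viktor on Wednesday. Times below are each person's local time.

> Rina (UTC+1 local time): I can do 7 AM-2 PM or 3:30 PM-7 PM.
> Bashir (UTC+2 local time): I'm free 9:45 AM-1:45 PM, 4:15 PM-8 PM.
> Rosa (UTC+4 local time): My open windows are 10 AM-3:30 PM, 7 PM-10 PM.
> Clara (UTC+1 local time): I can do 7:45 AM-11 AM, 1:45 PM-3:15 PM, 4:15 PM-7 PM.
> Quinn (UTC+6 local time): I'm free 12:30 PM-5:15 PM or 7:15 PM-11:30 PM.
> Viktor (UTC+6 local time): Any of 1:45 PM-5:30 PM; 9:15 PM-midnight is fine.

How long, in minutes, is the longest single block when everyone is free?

135

Rina in UTC: 06:00-13:00, 14:30-18:00 (subtract 1h to convert from UTC+1).
Bashir in UTC: 07:45-11:45, 14:15-18:00 (subtract 2h to convert from UTC+2).
Rosa in UTC: 06:00-11:30, 15:00-18:00 (subtract 4h to convert from UTC+4).
Clara in UTC: 06:45-10:00, 12:45-14:15, 15:15-18:00 (subtract 1h to convert from UTC+1).
Quinn in UTC: 06:30-11:15, 13:15-17:30 (subtract 6h to convert from UTC+6).
Viktor in UTC: 07:45-11:30, 15:15-18:00 (subtract 6h to convert from UTC+6).
Rina ∩ Bashir: 07:45-11:45, 14:30-18:00.
Rina ∩ Bashir ∩ Rosa: 07:45-11:30, 15:00-18:00.
Rina ∩ Bashir ∩ Rosa ∩ Clara: 07:45-10:00, 15:15-18:00.
Rina ∩ Bashir ∩ Rosa ∩ Clara ∩ Quinn: 07:45-10:00, 15:15-17:30.
Rina ∩ Bashir ∩ Rosa ∩ Clara ∩ Quinn ∩ Viktor: 07:45-10:00, 15:15-17:30.
Those are the intersection windows.
The longest is 07:45-10:00 at 135 minutes.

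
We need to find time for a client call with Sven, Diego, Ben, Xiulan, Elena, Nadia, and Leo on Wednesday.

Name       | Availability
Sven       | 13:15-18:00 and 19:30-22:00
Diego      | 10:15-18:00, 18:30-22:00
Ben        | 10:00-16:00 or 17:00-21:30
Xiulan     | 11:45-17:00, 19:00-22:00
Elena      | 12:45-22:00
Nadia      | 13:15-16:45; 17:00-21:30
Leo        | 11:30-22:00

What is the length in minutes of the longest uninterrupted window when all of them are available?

Sven ∩ Diego: 13:15-18:00, 19:30-22:00.
Sven ∩ Diego ∩ Ben: 13:15-16:00, 17:00-18:00, 19:30-21:30.
Sven ∩ Diego ∩ Ben ∩ Xiulan: 13:15-16:00, 19:30-21:30.
Sven ∩ Diego ∩ Ben ∩ Xiulan ∩ Elena: 13:15-16:00, 19:30-21:30.
Sven ∩ Diego ∩ Ben ∩ Xiulan ∩ Elena ∩ Nadia: 13:15-16:00, 19:30-21:30.
Sven ∩ Diego ∩ Ben ∩ Xiulan ∩ Elena ∩ Nadia ∩ Leo: 13:15-16:00, 19:30-21:30.
The longest is 13:15-16:00 at 165 minutes.

165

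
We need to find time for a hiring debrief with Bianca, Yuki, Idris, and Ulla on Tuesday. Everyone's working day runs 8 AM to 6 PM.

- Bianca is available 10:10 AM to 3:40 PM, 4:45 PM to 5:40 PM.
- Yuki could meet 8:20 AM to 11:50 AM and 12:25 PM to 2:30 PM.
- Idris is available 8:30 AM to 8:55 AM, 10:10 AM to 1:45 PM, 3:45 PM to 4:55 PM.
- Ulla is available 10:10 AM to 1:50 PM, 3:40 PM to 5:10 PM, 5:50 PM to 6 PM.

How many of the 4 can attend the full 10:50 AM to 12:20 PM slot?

3

Bianca, Idris, and Ulla can make the full 10:50-12:20 slot — that's 3.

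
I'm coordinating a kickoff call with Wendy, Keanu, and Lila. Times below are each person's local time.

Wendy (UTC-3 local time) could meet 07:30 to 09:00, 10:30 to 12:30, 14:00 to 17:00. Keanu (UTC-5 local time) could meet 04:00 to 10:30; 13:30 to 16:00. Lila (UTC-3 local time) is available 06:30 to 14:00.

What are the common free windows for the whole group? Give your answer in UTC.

Wendy in UTC: 10:30-12:00, 13:30-15:30, 17:00-20:00 (add 3h to convert from UTC-3).
Keanu in UTC: 09:00-15:30, 18:30-21:00 (add 5h to convert from UTC-5).
Lila in UTC: 09:30-17:00 (add 3h to convert from UTC-3).
Wendy ∩ Keanu: 10:30-12:00, 13:30-15:30, 18:30-20:00.
Wendy ∩ Keanu ∩ Lila: 10:30-12:00, 13:30-15:30.

10:30-12:00, 13:30-15:30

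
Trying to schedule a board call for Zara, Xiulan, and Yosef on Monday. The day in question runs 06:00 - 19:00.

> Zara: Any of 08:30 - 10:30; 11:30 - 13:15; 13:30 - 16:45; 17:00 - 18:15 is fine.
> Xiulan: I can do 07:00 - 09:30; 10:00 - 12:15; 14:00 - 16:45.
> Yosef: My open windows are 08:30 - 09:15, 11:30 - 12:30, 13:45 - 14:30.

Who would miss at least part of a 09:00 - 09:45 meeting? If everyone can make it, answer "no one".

Xiulan, Yosef

Zara: free for 09:00-09:45. Xiulan: not fully free for 09:00-09:45. Yosef: not fully free for 09:00-09:45.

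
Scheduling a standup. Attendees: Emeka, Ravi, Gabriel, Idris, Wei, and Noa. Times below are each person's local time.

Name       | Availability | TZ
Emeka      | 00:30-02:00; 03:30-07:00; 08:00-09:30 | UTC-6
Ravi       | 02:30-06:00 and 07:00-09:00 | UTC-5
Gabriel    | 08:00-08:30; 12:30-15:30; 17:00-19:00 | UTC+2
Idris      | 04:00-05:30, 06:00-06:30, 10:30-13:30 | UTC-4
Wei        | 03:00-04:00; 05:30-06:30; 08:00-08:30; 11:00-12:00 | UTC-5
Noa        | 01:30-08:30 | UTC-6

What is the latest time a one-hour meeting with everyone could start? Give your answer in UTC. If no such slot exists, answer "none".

Emeka in UTC: 06:30-08:00, 09:30-13:00, 14:00-15:30 (add 6h to convert from UTC-6).
Ravi in UTC: 07:30-11:00, 12:00-14:00 (add 5h to convert from UTC-5).
Gabriel in UTC: 06:00-06:30, 10:30-13:30, 15:00-17:00 (subtract 2h to convert from UTC+2).
Idris in UTC: 08:00-09:30, 10:00-10:30, 14:30-17:30 (add 4h to convert from UTC-4).
Wei in UTC: 08:00-09:00, 10:30-11:30, 13:00-13:30, 16:00-17:00 (add 5h to convert from UTC-5).
Noa in UTC: 07:30-14:30 (add 6h to convert from UTC-6).
Emeka ∩ Ravi: 07:30-08:00, 09:30-11:00, 12:00-13:00.
Emeka ∩ Ravi ∩ Gabriel: 10:30-11:00, 12:00-13:00.
Emeka ∩ Ravi ∩ Gabriel ∩ Idris: ∅.
Emeka ∩ Ravi ∩ Gabriel ∩ Idris ∩ Wei: ∅.
Emeka ∩ Ravi ∩ Gabriel ∩ Idris ∩ Wei ∩ Noa: ∅.
There is no time when everyone is free.
No common window is at least 60 minutes long.

none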